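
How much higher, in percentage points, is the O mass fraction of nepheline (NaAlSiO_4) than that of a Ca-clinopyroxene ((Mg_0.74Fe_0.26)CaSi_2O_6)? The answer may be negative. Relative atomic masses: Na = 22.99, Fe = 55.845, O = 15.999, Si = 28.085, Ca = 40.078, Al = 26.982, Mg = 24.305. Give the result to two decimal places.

First mineral: 63.996 g O in 142.053 g formula = 45.05 wt% O.
Second mineral: 95.994 g O in 224.747 g formula = 42.71 wt% O.
45.05% − 42.71% gives a difference of 2.34 percentage points.

2.34 percentage points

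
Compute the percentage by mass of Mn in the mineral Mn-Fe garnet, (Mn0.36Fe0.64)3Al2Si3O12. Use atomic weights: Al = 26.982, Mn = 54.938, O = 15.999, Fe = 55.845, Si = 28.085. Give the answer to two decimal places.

11.94 mass %

M((Mn0.36Fe0.64)3Al2Si3O12) = 496.762 g/mol.
Mn contributes 1.08 × 54.938 = 59.333 g per mole.
59.333/496.762 = 0.1194 → 11.94%.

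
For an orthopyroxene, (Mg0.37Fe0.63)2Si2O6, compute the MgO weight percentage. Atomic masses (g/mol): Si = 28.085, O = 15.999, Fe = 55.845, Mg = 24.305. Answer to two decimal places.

12.40 wt%

Formula mass = 240.514 g/mol.
0.74 Mg → 0.7400 mol MgO per formula unit; M(MgO) = 40.304, so MgO mass = 29.825 g.
29.825/240.514 × 100 = 12.40 wt%.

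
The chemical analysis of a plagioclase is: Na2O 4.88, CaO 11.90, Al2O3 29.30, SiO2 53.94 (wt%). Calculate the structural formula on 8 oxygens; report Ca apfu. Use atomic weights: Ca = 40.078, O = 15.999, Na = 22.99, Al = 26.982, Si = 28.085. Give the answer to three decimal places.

4.88 wt% Na2O ÷ 61.979 g/mol = 0.07874 mol, giving 0.15748 Na and 0.07874 O.
11.90 wt% CaO ÷ 56.077 g/mol = 0.21221 mol, giving 0.21221 Ca and 0.21221 O.
29.30 wt% Al2O3 ÷ 101.961 g/mol = 0.28736 mol, giving 0.57472 Al and 0.86208 O.
53.94 wt% SiO2 ÷ 60.083 g/mol = 0.89776 mol, giving 0.89776 Si and 1.79552 O.
Oxygen sums to 2.94855; scaling by 8/2.94855 = 2.71320 puts the formula on 8 O.
Ca: 0.21221 × 2.71320 = 0.576 atoms per formula unit.

0.576 Ca apfu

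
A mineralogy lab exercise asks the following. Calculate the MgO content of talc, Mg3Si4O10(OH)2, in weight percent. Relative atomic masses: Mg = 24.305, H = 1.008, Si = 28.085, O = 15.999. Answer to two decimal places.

Molar mass of Mg3Si4O10(OH)2 = 3·24.305 + 4·28.085 + 12·15.999 + 2·1.008 = 379.259 g/mol.
Each formula unit contains 3 Mg, equivalent to 3/1 = 3.0000 mol MgO.
M(MgO) = 1×24.305 + 1×15.999 = 40.304 g/mol.
Mass of MgO per formula unit = 3.0000 × 40.304 = 120.912 g.
MgO wt% = 120.912 / 379.259 × 100 = 31.88%.

31.88 wt%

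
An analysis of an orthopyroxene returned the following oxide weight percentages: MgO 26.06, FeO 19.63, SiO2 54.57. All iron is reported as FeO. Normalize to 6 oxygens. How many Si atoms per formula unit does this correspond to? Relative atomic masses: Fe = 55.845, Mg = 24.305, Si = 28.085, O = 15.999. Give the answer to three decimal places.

1.992 Si apfu

MgO (M=40.304): mol = 0.64659; Mg = 0.64659, O = 0.64659.
FeO (M=71.844): mol = 0.27323; Fe = 0.27323, O = 0.27323.
SiO2 (M=60.083): mol = 0.90824; Si = 0.90824, O = 1.81648.
ΣO = 2.73630; factor = 6/ΣO = 2.19274.
Si apfu = 0.90824 × 2.19274 = 1.992.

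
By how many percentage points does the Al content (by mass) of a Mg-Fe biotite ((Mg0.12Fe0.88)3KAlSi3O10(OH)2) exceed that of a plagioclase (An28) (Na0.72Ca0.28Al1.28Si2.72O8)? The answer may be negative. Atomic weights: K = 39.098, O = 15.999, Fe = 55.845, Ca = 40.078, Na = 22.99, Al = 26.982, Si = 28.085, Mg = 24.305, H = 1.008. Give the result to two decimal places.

First mineral: 26.982 g Al in 500.520 g formula = 5.39 wt% Al.
Second mineral: 34.537 g Al in 266.695 g formula = 12.95 wt% Al.
5.39% − 12.95% gives a difference of -7.56 percentage points.

-7.56 percentage points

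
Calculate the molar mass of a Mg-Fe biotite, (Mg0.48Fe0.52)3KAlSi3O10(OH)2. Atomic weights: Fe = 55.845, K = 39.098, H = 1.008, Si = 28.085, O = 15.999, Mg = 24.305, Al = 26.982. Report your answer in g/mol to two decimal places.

466.46 g/mol

Mg: 1.44 × 24.305 = 34.9992
Fe: 1.56 × 55.845 = 87.1182
K: 1 × 39.098 = 39.0980
Al: 1 × 26.982 = 26.9820
Si: 3 × 28.085 = 84.2550
O: 12 × 15.999 = 191.9880
H: 2 × 1.008 = 2.0160
Summing the contributions gives the formula mass.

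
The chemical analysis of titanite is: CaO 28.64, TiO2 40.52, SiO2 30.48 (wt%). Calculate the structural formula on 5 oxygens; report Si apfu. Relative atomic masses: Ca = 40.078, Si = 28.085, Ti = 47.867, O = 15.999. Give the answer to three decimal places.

0.999 Si apfu

CaO: 28.64/56.077 = 0.51073 mol → 0.51073 mol Ca, 0.51073 mol O.
TiO2: 40.52/79.865 = 0.50736 mol → 0.50736 mol Ti, 1.01472 mol O.
SiO2: 30.48/60.083 = 0.50730 mol → 0.50730 mol Si, 1.01460 mol O.
Total oxygen = 2.54005 mol. Normalization factor = 5/2.54005 = 1.96847.
Si per 5 O = 0.50730 × 1.96847 = 0.999.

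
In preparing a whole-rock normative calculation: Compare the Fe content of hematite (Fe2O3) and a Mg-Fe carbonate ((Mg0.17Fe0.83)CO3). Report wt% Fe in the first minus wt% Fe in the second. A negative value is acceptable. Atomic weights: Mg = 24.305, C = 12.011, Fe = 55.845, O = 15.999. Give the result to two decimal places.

Fe in Fe2O3: molar mass 159.687 g/mol; 2×55.845 = 111.690 g → 69.94 wt%.
Fe in (Mg0.17Fe0.83)CO3: molar mass 110.491 g/mol; 0.83×55.845 = 46.351 g → 41.95 wt%.
Difference = 69.94 − 41.95 = 27.99 percentage points.

27.99 percentage points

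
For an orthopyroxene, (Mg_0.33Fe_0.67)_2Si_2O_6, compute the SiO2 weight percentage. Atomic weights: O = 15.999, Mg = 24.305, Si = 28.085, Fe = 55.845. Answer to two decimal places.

Formula mass = 243.038 g/mol.
2 Si → 2.0000 mol SiO2 per formula unit; M(SiO2) = 60.083, so SiO2 mass = 120.166 g.
120.166/243.038 × 100 = 49.44 wt%.

49.44 wt%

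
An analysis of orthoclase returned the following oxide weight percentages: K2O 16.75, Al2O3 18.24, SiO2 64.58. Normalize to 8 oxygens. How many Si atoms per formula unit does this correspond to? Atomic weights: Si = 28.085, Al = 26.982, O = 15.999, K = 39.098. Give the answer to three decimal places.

K2O (M=94.195): mol = 0.17782; K = 0.35564, O = 0.17782.
Al2O3 (M=101.961): mol = 0.17889; Al = 0.35778, O = 0.53667.
SiO2 (M=60.083): mol = 1.07485; Si = 1.07485, O = 2.14970.
ΣO = 2.86419; factor = 8/ΣO = 2.79311.
Si apfu = 1.07485 × 2.79311 = 3.002.

3.002 Si apfu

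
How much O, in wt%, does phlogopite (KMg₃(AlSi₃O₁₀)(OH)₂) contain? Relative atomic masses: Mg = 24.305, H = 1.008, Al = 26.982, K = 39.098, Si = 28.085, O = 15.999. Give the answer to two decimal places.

46.01 wt%

M(KMg₃(AlSi₃O₁₀)(OH)₂) = 417.254 g/mol.
O contributes 12 × 15.999 = 191.988 g per mole.
191.988/417.254 = 0.4601 → 46.01%.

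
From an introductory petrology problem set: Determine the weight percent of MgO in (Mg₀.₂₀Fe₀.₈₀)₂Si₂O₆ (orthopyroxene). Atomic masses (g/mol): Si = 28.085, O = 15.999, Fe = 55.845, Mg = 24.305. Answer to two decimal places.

Formula mass = 251.238 g/mol.
0.40 Mg → 0.4000 mol MgO per formula unit; M(MgO) = 40.304, so MgO mass = 16.122 g.
16.122/251.238 × 100 = 6.42 wt%.

6.42 wt%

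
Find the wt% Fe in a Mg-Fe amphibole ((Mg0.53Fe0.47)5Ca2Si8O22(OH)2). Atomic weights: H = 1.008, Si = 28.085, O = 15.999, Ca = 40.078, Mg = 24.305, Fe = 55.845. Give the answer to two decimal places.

M((Mg0.53Fe0.47)5Ca2Si8O22(OH)2) = 886.472 g/mol.
Fe contributes 2.35 × 55.845 = 131.236 g per mole.
131.236/886.472 = 0.1480 → 14.80%.

14.80 weight percent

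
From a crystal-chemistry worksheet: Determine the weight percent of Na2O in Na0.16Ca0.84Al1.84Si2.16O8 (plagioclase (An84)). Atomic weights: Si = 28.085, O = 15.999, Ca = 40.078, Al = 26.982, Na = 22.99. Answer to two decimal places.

M(Na0.16Ca0.84Al1.84Si2.16O8) = 275.646 g/mol; M(Na2O) = 61.979 g/mol.
Moles Na2O per formula unit = 0.16 Na ÷ 2 = 0.0800.
Na2O fraction = (0.0800 × 61.979) / 275.646 = 4.958/275.646 = 0.0180.

1.80 wt%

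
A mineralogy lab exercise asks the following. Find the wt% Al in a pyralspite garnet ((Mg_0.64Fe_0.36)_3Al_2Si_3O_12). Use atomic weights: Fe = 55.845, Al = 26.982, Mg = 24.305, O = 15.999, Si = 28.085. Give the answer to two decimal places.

12.34 weight percent

M((Mg_0.64Fe_0.36)_3Al_2Si_3O_12) = 437.185 g/mol.
Al contributes 2 × 26.982 = 53.964 g per mole.
53.964/437.185 = 0.1234 → 12.34%.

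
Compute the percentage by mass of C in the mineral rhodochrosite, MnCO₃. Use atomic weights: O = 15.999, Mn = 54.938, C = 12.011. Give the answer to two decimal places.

10.45 wt%

Molar mass of MnCO₃: 1×54.938 + 1×12.011 + 3×15.999 = 114.946 g/mol.
Mass of C per formula unit: 1 × 12.011 = 12.011 g.
Weight fraction C = 12.011 / 114.946 = 0.1045.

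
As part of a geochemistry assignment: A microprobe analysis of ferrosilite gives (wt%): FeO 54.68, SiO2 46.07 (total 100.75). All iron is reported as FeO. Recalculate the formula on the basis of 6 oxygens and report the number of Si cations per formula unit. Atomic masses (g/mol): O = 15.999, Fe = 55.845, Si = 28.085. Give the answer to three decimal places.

FeO (M=71.844): mol = 0.76109; Fe = 0.76109, O = 0.76109.
SiO2 (M=60.083): mol = 0.76677; Si = 0.76677, O = 1.53354.
ΣO = 2.29463; factor = 6/ΣO = 2.61480.
Si apfu = 0.76677 × 2.61480 = 2.005.

2.005 Si apfu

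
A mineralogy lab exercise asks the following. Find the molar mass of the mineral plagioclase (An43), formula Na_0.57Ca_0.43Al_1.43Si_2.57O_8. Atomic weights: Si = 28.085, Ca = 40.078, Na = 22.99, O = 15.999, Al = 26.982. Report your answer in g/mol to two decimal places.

269.09 g/mol

The formula mass is the sum 0.57×22.99 + 0.43×40.078 + 1.43×26.982 + 2.57×28.085 + 8×15.999.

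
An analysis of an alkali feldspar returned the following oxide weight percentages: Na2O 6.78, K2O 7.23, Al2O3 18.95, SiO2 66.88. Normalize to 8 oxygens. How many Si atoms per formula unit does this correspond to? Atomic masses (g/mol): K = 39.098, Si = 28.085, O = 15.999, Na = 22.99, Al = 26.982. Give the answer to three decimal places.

2.998 Si apfu

Na2O (M=61.979): mol = 0.10939; Na = 0.21878, O = 0.10939.
K2O (M=94.195): mol = 0.07676; K = 0.15352, O = 0.07676.
Al2O3 (M=101.961): mol = 0.18586; Al = 0.37172, O = 0.55758.
SiO2 (M=60.083): mol = 1.11313; Si = 1.11313, O = 2.22626.
ΣO = 2.96999; factor = 8/ΣO = 2.69361.
Si apfu = 1.11313 × 2.69361 = 2.998.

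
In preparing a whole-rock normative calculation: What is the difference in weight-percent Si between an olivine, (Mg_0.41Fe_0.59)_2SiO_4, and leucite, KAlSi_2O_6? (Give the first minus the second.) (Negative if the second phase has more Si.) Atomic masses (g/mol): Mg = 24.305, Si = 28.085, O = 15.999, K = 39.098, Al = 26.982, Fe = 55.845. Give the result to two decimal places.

Si in (Mg_0.41Fe_0.59)_2SiO_4: molar mass 177.908 g/mol; 1×28.085 = 28.085 g → 15.79 wt%.
Si in KAlSi_2O_6: molar mass 218.244 g/mol; 2×28.085 = 56.170 g → 25.74 wt%.
Difference = 15.79 − 25.74 = -9.95 percentage points.

-9.95 percentage points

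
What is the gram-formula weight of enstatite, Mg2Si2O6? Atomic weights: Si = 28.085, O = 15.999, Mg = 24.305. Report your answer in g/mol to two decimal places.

Mg: 2 × 24.305 = 48.6100
Si: 2 × 28.085 = 56.1700
O: 6 × 15.999 = 95.9940
Summing the contributions gives the formula mass.

200.77 g/mol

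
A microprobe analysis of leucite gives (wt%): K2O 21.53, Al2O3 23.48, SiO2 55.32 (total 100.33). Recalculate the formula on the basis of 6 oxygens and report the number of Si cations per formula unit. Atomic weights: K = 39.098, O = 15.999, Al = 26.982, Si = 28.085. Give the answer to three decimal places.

2.001 Si apfu

K2O (M=94.195): mol = 0.22857; K = 0.45714, O = 0.22857.
Al2O3 (M=101.961): mol = 0.23028; Al = 0.46056, O = 0.69084.
SiO2 (M=60.083): mol = 0.92073; Si = 0.92073, O = 1.84146.
ΣO = 2.76087; factor = 6/ΣO = 2.17323.
Si apfu = 0.92073 × 2.17323 = 2.001.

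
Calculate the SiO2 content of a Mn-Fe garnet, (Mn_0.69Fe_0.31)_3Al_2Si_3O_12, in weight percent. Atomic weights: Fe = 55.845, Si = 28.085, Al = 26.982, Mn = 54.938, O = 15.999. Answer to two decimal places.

Formula mass = 495.865 g/mol.
3 Si → 3.0000 mol SiO2 per formula unit; M(SiO2) = 60.083, so SiO2 mass = 180.249 g.
180.249/495.865 × 100 = 36.35 wt%.

36.35 wt%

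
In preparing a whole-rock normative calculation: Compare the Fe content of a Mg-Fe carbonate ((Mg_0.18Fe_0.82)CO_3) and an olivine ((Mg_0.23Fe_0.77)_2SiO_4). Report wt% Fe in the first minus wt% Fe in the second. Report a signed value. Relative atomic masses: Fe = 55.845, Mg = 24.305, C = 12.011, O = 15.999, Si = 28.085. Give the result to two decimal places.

-3.88 percentage points

Fe in (Mg_0.18Fe_0.82)CO_3: molar mass 110.176 g/mol; 0.82×55.845 = 45.793 g → 41.56 wt%.
Fe in (Mg_0.23Fe_0.77)_2SiO_4: molar mass 189.263 g/mol; 1.54×55.845 = 86.001 g → 45.44 wt%.
Difference = 41.56 − 45.44 = -3.88 percentage points.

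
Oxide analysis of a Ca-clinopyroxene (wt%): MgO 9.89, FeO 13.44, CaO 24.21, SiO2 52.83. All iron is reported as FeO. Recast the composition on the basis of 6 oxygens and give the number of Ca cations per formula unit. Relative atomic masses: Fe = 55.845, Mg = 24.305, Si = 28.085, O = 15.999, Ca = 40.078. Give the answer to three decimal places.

MgO: 9.89/40.304 = 0.24539 mol → 0.24539 mol Mg, 0.24539 mol O.
FeO: 13.44/71.844 = 0.18707 mol → 0.18707 mol Fe, 0.18707 mol O.
CaO: 24.21/56.077 = 0.43173 mol → 0.43173 mol Ca, 0.43173 mol O.
SiO2: 52.83/60.083 = 0.87928 mol → 0.87928 mol Si, 1.75856 mol O.
Total oxygen = 2.62275 mol. Normalization factor = 6/2.62275 = 2.28768.
Ca per 6 O = 0.43173 × 2.28768 = 0.988.

0.988 Ca apfu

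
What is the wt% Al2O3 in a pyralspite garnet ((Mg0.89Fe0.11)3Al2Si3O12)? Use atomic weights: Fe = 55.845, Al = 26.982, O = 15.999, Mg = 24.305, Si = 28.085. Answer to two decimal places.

M((Mg0.89Fe0.11)3Al2Si3O12) = 413.530 g/mol; M(Al2O3) = 101.961 g/mol.
Moles Al2O3 per formula unit = 2 Al ÷ 2 = 1.0000.
Al2O3 fraction = (1.0000 × 101.961) / 413.530 = 101.961/413.530 = 0.2466.

24.66 wt%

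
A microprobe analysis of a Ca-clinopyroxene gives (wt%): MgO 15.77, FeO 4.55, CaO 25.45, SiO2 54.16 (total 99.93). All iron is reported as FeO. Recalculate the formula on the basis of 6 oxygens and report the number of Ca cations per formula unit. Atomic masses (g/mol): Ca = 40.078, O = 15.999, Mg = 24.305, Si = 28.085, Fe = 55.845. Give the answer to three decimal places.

15.77 wt% MgO ÷ 40.304 g/mol = 0.39128 mol, giving 0.39128 Mg and 0.39128 O.
4.55 wt% FeO ÷ 71.844 g/mol = 0.06333 mol, giving 0.06333 Fe and 0.06333 O.
25.45 wt% CaO ÷ 56.077 g/mol = 0.45384 mol, giving 0.45384 Ca and 0.45384 O.
54.16 wt% SiO2 ÷ 60.083 g/mol = 0.90142 mol, giving 0.90142 Si and 1.80284 O.
Oxygen sums to 2.71129; scaling by 6/2.71129 = 2.21297 puts the formula on 6 O.
Ca: 0.45384 × 2.21297 = 1.004 atoms per formula unit.

1.004 Ca apfu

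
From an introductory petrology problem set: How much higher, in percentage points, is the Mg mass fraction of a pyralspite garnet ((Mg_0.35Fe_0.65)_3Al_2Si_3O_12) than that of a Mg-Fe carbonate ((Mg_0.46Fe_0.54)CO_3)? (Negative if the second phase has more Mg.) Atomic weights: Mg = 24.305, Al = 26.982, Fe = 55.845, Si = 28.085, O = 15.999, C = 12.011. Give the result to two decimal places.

-5.54 percentage points

M((Mg_0.35Fe_0.65)_3Al_2Si_3O_12) = 464.625 g/mol, so wt% Mg = 25.520/464.625 × 100 = 5.49%.
M((Mg_0.46Fe_0.54)CO_3) = 101.345 g/mol, so wt% Mg = 11.180/101.345 × 100 = 11.03%.
5.49 − 11.03 = -5.54 pp.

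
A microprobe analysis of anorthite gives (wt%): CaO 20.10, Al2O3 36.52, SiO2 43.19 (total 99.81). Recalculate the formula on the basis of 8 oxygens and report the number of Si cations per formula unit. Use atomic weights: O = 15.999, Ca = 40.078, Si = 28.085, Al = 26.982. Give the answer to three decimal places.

2.003 Si apfu

CaO: 20.10/56.077 = 0.35844 mol → 0.35844 mol Ca, 0.35844 mol O.
Al2O3: 36.52/101.961 = 0.35818 mol → 0.71636 mol Al, 1.07454 mol O.
SiO2: 43.19/60.083 = 0.71884 mol → 0.71884 mol Si, 1.43768 mol O.
Total oxygen = 2.87066 mol. Normalization factor = 8/2.87066 = 2.78682.
Si per 8 O = 0.71884 × 2.78682 = 2.003.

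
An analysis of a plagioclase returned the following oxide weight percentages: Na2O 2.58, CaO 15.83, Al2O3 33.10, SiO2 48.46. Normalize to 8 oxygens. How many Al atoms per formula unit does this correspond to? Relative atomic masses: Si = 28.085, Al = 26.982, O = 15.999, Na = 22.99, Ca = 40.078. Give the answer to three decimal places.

1.784 Al apfu

2.58 wt% Na2O ÷ 61.979 g/mol = 0.04163 mol, giving 0.08326 Na and 0.04163 O.
15.83 wt% CaO ÷ 56.077 g/mol = 0.28229 mol, giving 0.28229 Ca and 0.28229 O.
33.10 wt% Al2O3 ÷ 101.961 g/mol = 0.32463 mol, giving 0.64926 Al and 0.97389 O.
48.46 wt% SiO2 ÷ 60.083 g/mol = 0.80655 mol, giving 0.80655 Si and 1.61310 O.
Oxygen sums to 2.91091; scaling by 8/2.91091 = 2.74828 puts the formula on 8 O.
Al: 0.64926 × 2.74828 = 1.784 atoms per formula unit.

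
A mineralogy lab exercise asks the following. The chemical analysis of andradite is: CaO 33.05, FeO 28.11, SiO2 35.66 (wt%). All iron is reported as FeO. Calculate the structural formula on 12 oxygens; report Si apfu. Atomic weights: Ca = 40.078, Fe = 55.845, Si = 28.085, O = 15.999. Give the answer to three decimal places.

3.286 Si apfu

33.05 wt% CaO ÷ 56.077 g/mol = 0.58937 mol, giving 0.58937 Ca and 0.58937 O.
28.11 wt% FeO ÷ 71.844 g/mol = 0.39126 mol, giving 0.39126 Fe and 0.39126 O.
35.66 wt% SiO2 ÷ 60.083 g/mol = 0.59351 mol, giving 0.59351 Si and 1.18702 O.
Oxygen sums to 2.16765; scaling by 12/2.16765 = 5.53595 puts the formula on 12 O.
Si: 0.59351 × 5.53595 = 3.286 atoms per formula unit.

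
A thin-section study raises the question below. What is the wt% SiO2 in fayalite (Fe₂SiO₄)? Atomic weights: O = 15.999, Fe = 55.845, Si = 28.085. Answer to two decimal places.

29.49 wt%

Formula mass = 203.771 g/mol.
1 Si → 1.0000 mol SiO2 per formula unit; M(SiO2) = 60.083, so SiO2 mass = 60.083 g.
60.083/203.771 × 100 = 29.49 wt%.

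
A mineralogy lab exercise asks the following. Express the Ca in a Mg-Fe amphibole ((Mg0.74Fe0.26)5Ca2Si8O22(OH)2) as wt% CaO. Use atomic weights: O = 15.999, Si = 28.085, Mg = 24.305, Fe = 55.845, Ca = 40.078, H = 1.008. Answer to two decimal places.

M((Mg0.74Fe0.26)5Ca2Si8O22(OH)2) = 853.355 g/mol; M(CaO) = 56.077 g/mol.
Moles CaO per formula unit = 2 Ca ÷ 1 = 2.0000.
CaO fraction = (2.0000 × 56.077) / 853.355 = 112.154/853.355 = 0.1314.

13.14 wt%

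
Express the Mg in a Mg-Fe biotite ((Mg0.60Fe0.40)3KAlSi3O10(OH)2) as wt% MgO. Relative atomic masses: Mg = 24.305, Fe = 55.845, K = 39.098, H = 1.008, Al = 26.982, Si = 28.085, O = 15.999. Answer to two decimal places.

Formula mass = 455.102 g/mol.
1.80 Mg → 1.8000 mol MgO per formula unit; M(MgO) = 40.304, so MgO mass = 72.547 g.
72.547/455.102 × 100 = 15.94 wt%.

15.94 wt%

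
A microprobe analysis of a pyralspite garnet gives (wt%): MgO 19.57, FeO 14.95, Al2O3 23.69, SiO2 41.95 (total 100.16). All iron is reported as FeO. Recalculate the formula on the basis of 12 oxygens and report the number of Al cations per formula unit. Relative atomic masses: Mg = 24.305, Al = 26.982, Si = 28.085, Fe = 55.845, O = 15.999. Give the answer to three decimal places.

2.001 Al apfu

MgO (M=40.304): mol = 0.48556; Mg = 0.48556, O = 0.48556.
FeO (M=71.844): mol = 0.20809; Fe = 0.20809, O = 0.20809.
Al2O3 (M=101.961): mol = 0.23234; Al = 0.46468, O = 0.69702.
SiO2 (M=60.083): mol = 0.69820; Si = 0.69820, O = 1.39640.
ΣO = 2.78707; factor = 12/ΣO = 4.30560.
Al apfu = 0.46468 × 4.30560 = 2.001.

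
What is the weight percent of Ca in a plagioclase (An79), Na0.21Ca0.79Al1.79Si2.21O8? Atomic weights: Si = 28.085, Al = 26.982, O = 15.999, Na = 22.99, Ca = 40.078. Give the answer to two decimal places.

11.52 wt%

M(Na0.21Ca0.79Al1.79Si2.21O8) = 274.847 g/mol.
Ca contributes 0.79 × 40.078 = 31.662 g per mole.
31.662/274.847 = 0.1152 → 11.52%.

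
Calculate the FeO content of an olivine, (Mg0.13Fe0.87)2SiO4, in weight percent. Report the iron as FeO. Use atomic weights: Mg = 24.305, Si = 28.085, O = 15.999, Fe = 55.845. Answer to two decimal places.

M((Mg0.13Fe0.87)2SiO4) = 195.571 g/mol; M(FeO) = 71.844 g/mol.
Moles FeO per formula unit = 1.74 Fe ÷ 1 = 1.7400.
FeO fraction = (1.7400 × 71.844) / 195.571 = 125.009/195.571 = 0.6392.

63.92 wt%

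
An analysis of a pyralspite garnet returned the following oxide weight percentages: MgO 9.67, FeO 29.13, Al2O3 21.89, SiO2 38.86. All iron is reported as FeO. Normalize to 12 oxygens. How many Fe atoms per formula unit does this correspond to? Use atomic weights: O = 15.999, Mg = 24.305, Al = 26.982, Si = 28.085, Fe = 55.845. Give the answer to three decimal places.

9.67 wt% MgO ÷ 40.304 g/mol = 0.23993 mol, giving 0.23993 Mg and 0.23993 O.
29.13 wt% FeO ÷ 71.844 g/mol = 0.40546 mol, giving 0.40546 Fe and 0.40546 O.
21.89 wt% Al2O3 ÷ 101.961 g/mol = 0.21469 mol, giving 0.42938 Al and 0.64407 O.
38.86 wt% SiO2 ÷ 60.083 g/mol = 0.64677 mol, giving 0.64677 Si and 1.29354 O.
Oxygen sums to 2.58300; scaling by 12/2.58300 = 4.64576 puts the formula on 12 O.
Fe: 0.40546 × 4.64576 = 1.884 atoms per formula unit.

1.884 Fe apfu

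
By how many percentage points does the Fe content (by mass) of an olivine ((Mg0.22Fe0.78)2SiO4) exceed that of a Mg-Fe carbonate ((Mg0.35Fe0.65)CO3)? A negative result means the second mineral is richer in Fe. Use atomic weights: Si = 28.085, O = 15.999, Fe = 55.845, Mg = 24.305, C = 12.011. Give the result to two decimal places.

M((Mg0.22Fe0.78)2SiO4) = 189.893 g/mol, so wt% Fe = 87.118/189.893 × 100 = 45.88%.
M((Mg0.35Fe0.65)CO3) = 104.814 g/mol, so wt% Fe = 36.299/104.814 × 100 = 34.63%.
45.88 − 34.63 = 11.25 pp.

11.25 percentage points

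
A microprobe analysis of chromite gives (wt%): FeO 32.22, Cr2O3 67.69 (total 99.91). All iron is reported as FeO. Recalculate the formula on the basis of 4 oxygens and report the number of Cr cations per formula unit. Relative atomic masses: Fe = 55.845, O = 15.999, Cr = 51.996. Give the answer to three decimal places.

FeO: 32.22/71.844 = 0.44847 mol → 0.44847 mol Fe, 0.44847 mol O.
Cr2O3: 67.69/151.989 = 0.44536 mol → 0.89072 mol Cr, 1.33608 mol O.
Total oxygen = 1.78455 mol. Normalization factor = 4/1.78455 = 2.24146.
Cr per 4 O = 0.89072 × 2.24146 = 1.997.

1.997 Cr apfu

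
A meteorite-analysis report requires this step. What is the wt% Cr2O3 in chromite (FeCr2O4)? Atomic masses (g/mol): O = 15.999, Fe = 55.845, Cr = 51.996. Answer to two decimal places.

67.90 wt%

Formula mass = 223.833 g/mol.
2 Cr → 1.0000 mol Cr2O3 per formula unit; M(Cr2O3) = 151.989, so Cr2O3 mass = 151.989 g.
151.989/223.833 × 100 = 67.90 wt%.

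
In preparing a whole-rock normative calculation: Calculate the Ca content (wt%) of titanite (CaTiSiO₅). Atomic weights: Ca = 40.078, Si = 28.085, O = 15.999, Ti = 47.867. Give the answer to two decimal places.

M(CaTiSiO₅) = 196.025 g/mol.
Ca contributes 1 × 40.078 = 40.078 g per mole.
40.078/196.025 = 0.2045 → 20.45%.

20.45 wt%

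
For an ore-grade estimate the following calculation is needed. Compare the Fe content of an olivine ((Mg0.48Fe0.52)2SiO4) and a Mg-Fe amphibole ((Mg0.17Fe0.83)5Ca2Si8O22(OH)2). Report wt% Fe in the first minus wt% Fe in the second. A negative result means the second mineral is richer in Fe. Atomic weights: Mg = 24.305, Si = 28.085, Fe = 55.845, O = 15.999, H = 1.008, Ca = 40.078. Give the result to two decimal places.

First mineral: 58.079 g Fe in 173.493 g formula = 33.48 wt% Fe.
Second mineral: 231.757 g Fe in 943.244 g formula = 24.57 wt% Fe.
33.48% − 24.57% gives a difference of 8.91 percentage points.

8.91 percentage points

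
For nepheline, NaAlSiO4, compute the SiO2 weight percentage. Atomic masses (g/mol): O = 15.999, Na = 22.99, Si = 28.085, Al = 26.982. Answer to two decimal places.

42.30 wt%

M(NaAlSiO4) = 142.053 g/mol; M(SiO2) = 60.083 g/mol.
Moles SiO2 per formula unit = 1 Si ÷ 1 = 1.0000.
SiO2 fraction = (1.0000 × 60.083) / 142.053 = 60.083/142.053 = 0.4230.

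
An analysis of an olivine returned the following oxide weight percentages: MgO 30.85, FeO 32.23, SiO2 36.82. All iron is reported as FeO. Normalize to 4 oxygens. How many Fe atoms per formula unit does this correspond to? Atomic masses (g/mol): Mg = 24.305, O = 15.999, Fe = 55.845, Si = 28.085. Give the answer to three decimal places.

MgO: 30.85/40.304 = 0.76543 mol → 0.76543 mol Mg, 0.76543 mol O.
FeO: 32.23/71.844 = 0.44861 mol → 0.44861 mol Fe, 0.44861 mol O.
SiO2: 36.82/60.083 = 0.61282 mol → 0.61282 mol Si, 1.22564 mol O.
Total oxygen = 2.43968 mol. Normalization factor = 4/2.43968 = 1.63956.
Fe per 4 O = 0.44861 × 1.63956 = 0.736.

0.736 Fe apfu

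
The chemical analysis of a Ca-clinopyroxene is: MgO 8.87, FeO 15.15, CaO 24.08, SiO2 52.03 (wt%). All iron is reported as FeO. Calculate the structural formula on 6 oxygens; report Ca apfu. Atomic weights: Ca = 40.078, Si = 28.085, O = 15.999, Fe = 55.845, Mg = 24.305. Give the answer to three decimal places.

MgO: 8.87/40.304 = 0.22008 mol → 0.22008 mol Mg, 0.22008 mol O.
FeO: 15.15/71.844 = 0.21087 mol → 0.21087 mol Fe, 0.21087 mol O.
CaO: 24.08/56.077 = 0.42941 mol → 0.42941 mol Ca, 0.42941 mol O.
SiO2: 52.03/60.083 = 0.86597 mol → 0.86597 mol Si, 1.73194 mol O.
Total oxygen = 2.59230 mol. Normalization factor = 6/2.59230 = 2.31455.
Ca per 6 O = 0.42941 × 2.31455 = 0.994.

0.994 Ca apfu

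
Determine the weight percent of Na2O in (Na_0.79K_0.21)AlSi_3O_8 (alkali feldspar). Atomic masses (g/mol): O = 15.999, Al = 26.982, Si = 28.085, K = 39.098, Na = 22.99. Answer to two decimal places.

Molar mass of (Na_0.79K_0.21)AlSi_3O_8 = 0.79·22.99 + 0.21·39.098 + 1·26.982 + 3·28.085 + 8·15.999 = 265.602 g/mol.
Each formula unit contains 0.79 Na, equivalent to 0.79/2 = 0.3950 mol Na2O.
M(Na2O) = 2×22.99 + 1×15.999 = 61.979 g/mol.
Mass of Na2O per formula unit = 0.3950 × 61.979 = 24.482 g.
Na2O wt% = 24.482 / 265.602 × 100 = 9.22%.

9.22 wt%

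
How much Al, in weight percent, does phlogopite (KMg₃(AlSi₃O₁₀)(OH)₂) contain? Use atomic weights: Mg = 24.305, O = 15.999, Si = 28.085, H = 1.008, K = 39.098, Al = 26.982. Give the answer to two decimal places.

6.47 weight percent

M(KMg₃(AlSi₃O₁₀)(OH)₂) = 417.254 g/mol.
Al contributes 1 × 26.982 = 26.982 g per mole.
26.982/417.254 = 0.0647 → 6.47%.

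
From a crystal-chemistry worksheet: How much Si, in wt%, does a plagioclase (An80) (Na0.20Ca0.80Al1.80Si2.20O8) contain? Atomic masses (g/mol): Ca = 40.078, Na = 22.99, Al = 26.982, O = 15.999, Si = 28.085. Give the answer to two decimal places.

22.47 wt%

Molar mass of Na0.20Ca0.80Al1.80Si2.20O8: 0.20*22.99 + 0.80*40.078 + 1.80*26.982 + 2.20*28.085 + 8*15.999 = 275.007 g/mol.
Mass of Si per formula unit: 2.20 × 28.085 = 61.787 g.
Weight fraction Si = 61.787 / 275.007 = 0.2247.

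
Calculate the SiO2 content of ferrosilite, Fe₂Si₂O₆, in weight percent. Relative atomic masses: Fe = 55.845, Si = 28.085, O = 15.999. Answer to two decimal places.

Molar mass of Fe₂Si₂O₆ = 2·55.845 + 2·28.085 + 6·15.999 = 263.854 g/mol.
Each formula unit contains 2 Si, equivalent to 2/1 = 2.0000 mol SiO2.
M(SiO2) = 1×28.085 + 2×15.999 = 60.083 g/mol.
Mass of SiO2 per formula unit = 2.0000 × 60.083 = 120.166 g.
SiO2 wt% = 120.166 / 263.854 × 100 = 45.54%.

45.54 wt%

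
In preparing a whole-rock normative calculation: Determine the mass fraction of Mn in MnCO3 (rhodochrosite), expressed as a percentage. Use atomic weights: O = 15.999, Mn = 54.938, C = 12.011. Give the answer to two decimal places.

47.79 weight percent

Formula mass = 1*54.938 + 1*12.011 + 3*15.999 = 114.946 g/mol, of which 54.938 g is Mn.
So Mn makes up 54.938/114.946 = 0.4779 of the mass, i.e. 47.79%.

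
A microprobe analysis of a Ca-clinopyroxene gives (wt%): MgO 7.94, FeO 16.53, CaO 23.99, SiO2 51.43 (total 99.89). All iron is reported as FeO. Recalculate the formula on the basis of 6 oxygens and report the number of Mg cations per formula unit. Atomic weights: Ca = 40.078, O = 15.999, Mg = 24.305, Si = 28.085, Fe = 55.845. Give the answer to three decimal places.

0.460 Mg apfu

MgO (M=40.304): mol = 0.19700; Mg = 0.19700, O = 0.19700.
FeO (M=71.844): mol = 0.23008; Fe = 0.23008, O = 0.23008.
CaO (M=56.077): mol = 0.42780; Ca = 0.42780, O = 0.42780.
SiO2 (M=60.083): mol = 0.85598; Si = 0.85598, O = 1.71196.
ΣO = 2.56684; factor = 6/ΣO = 2.33750.
Mg apfu = 0.19700 × 2.33750 = 0.460.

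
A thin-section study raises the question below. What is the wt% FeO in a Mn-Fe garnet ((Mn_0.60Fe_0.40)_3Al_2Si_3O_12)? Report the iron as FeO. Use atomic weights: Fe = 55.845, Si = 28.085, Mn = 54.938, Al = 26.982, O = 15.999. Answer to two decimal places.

17.38 wt%

Molar mass of (Mn_0.60Fe_0.40)_3Al_2Si_3O_12 = 1.80×54.938 + 1.20×55.845 + 2×26.982 + 3×28.085 + 12×15.999 = 496.109 g/mol.
Each formula unit contains 1.20 Fe, equivalent to 1.20/1 = 1.2000 mol FeO.
M(FeO) = 1×55.845 + 1×15.999 = 71.844 g/mol.
Mass of FeO per formula unit = 1.2000 × 71.844 = 86.213 g.
FeO wt% = 86.213 / 496.109 × 100 = 17.38%.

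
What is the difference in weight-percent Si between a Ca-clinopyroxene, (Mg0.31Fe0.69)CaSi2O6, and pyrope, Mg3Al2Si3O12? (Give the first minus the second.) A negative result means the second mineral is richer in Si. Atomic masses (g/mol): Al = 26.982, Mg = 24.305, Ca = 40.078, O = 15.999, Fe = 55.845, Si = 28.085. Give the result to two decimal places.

2.67 percentage points

Si in (Mg0.31Fe0.69)CaSi2O6: molar mass 238.310 g/mol; 2×28.085 = 56.170 g → 23.57 wt%.
Si in Mg3Al2Si3O12: molar mass 403.122 g/mol; 3×28.085 = 84.255 g → 20.90 wt%.
Difference = 23.57 − 20.90 = 2.67 percentage points.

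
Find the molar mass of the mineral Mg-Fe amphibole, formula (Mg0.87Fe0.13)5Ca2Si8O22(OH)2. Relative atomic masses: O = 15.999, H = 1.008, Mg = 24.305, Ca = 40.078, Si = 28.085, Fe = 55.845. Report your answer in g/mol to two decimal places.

832.85 g/mol

The formula mass is the sum 4.35·24.305 + 0.65·55.845 + 2·40.078 + 8·28.085 + 24·15.999 + 2·1.008.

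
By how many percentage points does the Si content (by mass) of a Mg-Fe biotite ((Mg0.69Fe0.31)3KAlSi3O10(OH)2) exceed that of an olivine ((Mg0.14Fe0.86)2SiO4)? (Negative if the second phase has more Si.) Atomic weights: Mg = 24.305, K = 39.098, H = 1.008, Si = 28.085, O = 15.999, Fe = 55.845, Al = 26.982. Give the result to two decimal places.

4.46 percentage points

First mineral: 84.255 g Si in 446.586 g formula = 18.87 wt% Si.
Second mineral: 28.085 g Si in 194.940 g formula = 14.41 wt% Si.
18.87% − 14.41% gives a difference of 4.46 percentage points.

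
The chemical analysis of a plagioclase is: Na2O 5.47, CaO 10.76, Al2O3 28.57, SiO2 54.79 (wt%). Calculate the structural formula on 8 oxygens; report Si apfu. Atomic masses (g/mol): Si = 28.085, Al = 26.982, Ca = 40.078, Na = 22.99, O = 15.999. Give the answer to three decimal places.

Na2O: 5.47/61.979 = 0.08826 mol → 0.17652 mol Na, 0.08826 mol O.
CaO: 10.76/56.077 = 0.19188 mol → 0.19188 mol Ca, 0.19188 mol O.
Al2O3: 28.57/101.961 = 0.28021 mol → 0.56042 mol Al, 0.84063 mol O.
SiO2: 54.79/60.083 = 0.91191 mol → 0.91191 mol Si, 1.82382 mol O.
Total oxygen = 2.94459 mol. Normalization factor = 8/2.94459 = 2.71685.
Si per 8 O = 0.91191 × 2.71685 = 2.478.

2.478 Si apfu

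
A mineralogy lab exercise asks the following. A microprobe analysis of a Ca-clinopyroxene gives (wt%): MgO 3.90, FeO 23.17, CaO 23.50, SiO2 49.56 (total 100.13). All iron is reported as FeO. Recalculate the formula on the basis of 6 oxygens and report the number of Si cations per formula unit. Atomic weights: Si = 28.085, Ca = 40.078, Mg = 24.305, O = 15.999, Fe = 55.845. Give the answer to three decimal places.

MgO: 3.90/40.304 = 0.09676 mol → 0.09676 mol Mg, 0.09676 mol O.
FeO: 23.17/71.844 = 0.32250 mol → 0.32250 mol Fe, 0.32250 mol O.
CaO: 23.50/56.077 = 0.41907 mol → 0.41907 mol Ca, 0.41907 mol O.
SiO2: 49.56/60.083 = 0.82486 mol → 0.82486 mol Si, 1.64972 mol O.
Total oxygen = 2.48805 mol. Normalization factor = 6/2.48805 = 2.41153.
Si per 6 O = 0.82486 × 2.41153 = 1.989.

1.989 Si apfu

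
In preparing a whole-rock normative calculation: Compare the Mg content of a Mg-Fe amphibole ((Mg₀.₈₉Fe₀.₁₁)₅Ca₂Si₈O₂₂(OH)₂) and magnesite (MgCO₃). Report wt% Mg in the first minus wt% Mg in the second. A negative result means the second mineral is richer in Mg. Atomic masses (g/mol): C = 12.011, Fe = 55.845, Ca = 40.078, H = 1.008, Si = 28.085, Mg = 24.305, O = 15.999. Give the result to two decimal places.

-15.79 percentage points

M((Mg₀.₈₉Fe₀.₁₁)₅Ca₂Si₈O₂₂(OH)₂) = 829.700 g/mol, so wt% Mg = 108.157/829.700 × 100 = 13.04%.
M(MgCO₃) = 84.313 g/mol, so wt% Mg = 24.305/84.313 × 100 = 28.83%.
13.04 − 28.83 = -15.79 pp.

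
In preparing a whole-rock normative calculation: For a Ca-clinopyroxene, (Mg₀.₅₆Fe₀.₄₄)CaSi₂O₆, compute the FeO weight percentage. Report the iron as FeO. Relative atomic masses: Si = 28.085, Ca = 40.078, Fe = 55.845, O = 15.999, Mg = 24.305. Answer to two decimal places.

13.72 wt%

M((Mg₀.₅₆Fe₀.₄₄)CaSi₂O₆) = 230.425 g/mol; M(FeO) = 71.844 g/mol.
Moles FeO per formula unit = 0.44 Fe ÷ 1 = 0.4400.
FeO fraction = (0.4400 × 71.844) / 230.425 = 31.611/230.425 = 0.1372.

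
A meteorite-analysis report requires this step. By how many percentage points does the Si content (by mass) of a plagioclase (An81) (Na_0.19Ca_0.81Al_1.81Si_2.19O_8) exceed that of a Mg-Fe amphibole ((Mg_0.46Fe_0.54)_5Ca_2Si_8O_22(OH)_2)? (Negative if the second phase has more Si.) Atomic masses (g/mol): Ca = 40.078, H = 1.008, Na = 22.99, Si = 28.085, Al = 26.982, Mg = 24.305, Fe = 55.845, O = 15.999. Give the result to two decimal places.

-2.68 percentage points

Si in Na_0.19Ca_0.81Al_1.81Si_2.19O_8: molar mass 275.167 g/mol; 2.19×28.085 = 61.506 g → 22.35 wt%.
Si in (Mg_0.46Fe_0.54)_5Ca_2Si_8O_22(OH)_2: molar mass 897.511 g/mol; 8×28.085 = 224.680 g → 25.03 wt%.
Difference = 22.35 − 25.03 = -2.68 percentage points.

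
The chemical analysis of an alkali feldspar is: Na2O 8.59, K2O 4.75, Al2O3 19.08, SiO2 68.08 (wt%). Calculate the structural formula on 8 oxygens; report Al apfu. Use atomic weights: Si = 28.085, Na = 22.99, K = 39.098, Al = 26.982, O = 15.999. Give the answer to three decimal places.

Na2O (M=61.979): mol = 0.13860; Na = 0.27720, O = 0.13860.
K2O (M=94.195): mol = 0.05043; K = 0.10086, O = 0.05043.
Al2O3 (M=101.961): mol = 0.18713; Al = 0.37426, O = 0.56139.
SiO2 (M=60.083): mol = 1.13310; Si = 1.13310, O = 2.26620.
ΣO = 3.01662; factor = 8/ΣO = 2.65197.
Al apfu = 0.37426 × 2.65197 = 0.993.

0.993 Al apfu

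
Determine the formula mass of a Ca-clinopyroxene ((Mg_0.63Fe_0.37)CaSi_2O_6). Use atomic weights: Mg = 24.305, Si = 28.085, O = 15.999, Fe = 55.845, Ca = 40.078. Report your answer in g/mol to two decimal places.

The formula mass is the sum 0.63×24.305 + 0.37×55.845 + 1×40.078 + 2×28.085 + 6×15.999.

228.22 g/mol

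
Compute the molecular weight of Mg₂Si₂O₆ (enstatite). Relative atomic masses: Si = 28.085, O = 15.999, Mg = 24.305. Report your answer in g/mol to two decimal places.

M = 2*24.305 + 2*28.085 + 6*15.999

200.77 g/mol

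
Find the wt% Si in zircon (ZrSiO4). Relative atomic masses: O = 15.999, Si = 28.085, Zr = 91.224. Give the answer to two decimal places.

15.32 weight percent

M(ZrSiO4) = 183.305 g/mol.
Si contributes 1 × 28.085 = 28.085 g per mole.
28.085/183.305 = 0.1532 → 15.32%.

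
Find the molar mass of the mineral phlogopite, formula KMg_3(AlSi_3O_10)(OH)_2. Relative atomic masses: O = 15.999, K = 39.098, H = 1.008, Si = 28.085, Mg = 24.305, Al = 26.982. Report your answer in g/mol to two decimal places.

M = 1(39.098) + 3(24.305) + 1(26.982) + 3(28.085) + 12(15.999) + 2(1.008)

417.25 g/mol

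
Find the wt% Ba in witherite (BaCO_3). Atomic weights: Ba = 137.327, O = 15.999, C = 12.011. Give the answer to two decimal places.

69.59 weight percent

M(BaCO_3) = 197.335 g/mol.
Ba contributes 1 × 137.327 = 137.327 g per mole.
137.327/197.335 = 0.6959 → 69.59%.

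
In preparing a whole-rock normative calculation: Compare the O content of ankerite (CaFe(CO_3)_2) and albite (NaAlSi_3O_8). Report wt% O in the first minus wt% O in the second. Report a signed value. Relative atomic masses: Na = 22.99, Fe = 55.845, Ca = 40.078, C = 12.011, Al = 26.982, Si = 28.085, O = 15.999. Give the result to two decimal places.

-4.36 percentage points

First mineral: 95.994 g O in 215.939 g formula = 44.45 wt% O.
Second mineral: 127.992 g O in 262.219 g formula = 48.81 wt% O.
44.45% − 48.81% gives a difference of -4.36 percentage points.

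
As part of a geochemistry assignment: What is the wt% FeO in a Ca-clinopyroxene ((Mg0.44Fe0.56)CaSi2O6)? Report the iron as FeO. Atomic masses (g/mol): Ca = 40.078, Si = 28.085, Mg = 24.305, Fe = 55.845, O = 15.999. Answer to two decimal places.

M((Mg0.44Fe0.56)CaSi2O6) = 234.209 g/mol; M(FeO) = 71.844 g/mol.
Moles FeO per formula unit = 0.56 Fe ÷ 1 = 0.5600.
FeO fraction = (0.5600 × 71.844) / 234.209 = 40.233/234.209 = 0.1718.

17.18 wt%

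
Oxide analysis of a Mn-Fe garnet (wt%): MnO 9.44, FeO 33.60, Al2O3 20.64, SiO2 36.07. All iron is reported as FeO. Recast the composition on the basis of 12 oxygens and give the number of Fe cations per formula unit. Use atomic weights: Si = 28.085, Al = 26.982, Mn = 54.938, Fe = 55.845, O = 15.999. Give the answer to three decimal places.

9.44 wt% MnO ÷ 70.937 g/mol = 0.13308 mol, giving 0.13308 Mn and 0.13308 O.
33.60 wt% FeO ÷ 71.844 g/mol = 0.46768 mol, giving 0.46768 Fe and 0.46768 O.
20.64 wt% Al2O3 ÷ 101.961 g/mol = 0.20243 mol, giving 0.40486 Al and 0.60729 O.
36.07 wt% SiO2 ÷ 60.083 g/mol = 0.60034 mol, giving 0.60034 Si and 1.20068 O.
Oxygen sums to 2.40873; scaling by 12/2.40873 = 4.98188 puts the formula on 12 O.
Fe: 0.46768 × 4.98188 = 2.330 atoms per formula unit.

2.330 Fe apfu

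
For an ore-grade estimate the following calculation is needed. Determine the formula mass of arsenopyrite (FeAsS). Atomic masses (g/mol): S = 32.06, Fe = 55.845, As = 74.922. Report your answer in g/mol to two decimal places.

162.83 g/mol

Fe: 1 × 55.845 = 55.8450
As: 1 × 74.922 = 74.9220
S: 1 × 32.06 = 32.0600
Summing the contributions gives the formula mass.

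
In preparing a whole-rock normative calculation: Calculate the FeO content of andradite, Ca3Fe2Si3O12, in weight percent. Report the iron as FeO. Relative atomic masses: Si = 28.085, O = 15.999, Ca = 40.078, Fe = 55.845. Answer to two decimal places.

M(Ca3Fe2Si3O12) = 508.167 g/mol; M(FeO) = 71.844 g/mol.
Moles FeO per formula unit = 2 Fe ÷ 1 = 2.0000.
FeO fraction = (2.0000 × 71.844) / 508.167 = 143.688/508.167 = 0.2828.

28.28 wt%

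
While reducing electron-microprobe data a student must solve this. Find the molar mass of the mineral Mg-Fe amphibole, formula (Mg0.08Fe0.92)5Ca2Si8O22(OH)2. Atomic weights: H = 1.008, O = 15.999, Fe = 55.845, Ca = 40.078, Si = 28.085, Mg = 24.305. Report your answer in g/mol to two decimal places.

957.44 g/mol

M = 0.40·24.305 + 4.60·55.845 + 2·40.078 + 8·28.085 + 24·15.999 + 2·1.008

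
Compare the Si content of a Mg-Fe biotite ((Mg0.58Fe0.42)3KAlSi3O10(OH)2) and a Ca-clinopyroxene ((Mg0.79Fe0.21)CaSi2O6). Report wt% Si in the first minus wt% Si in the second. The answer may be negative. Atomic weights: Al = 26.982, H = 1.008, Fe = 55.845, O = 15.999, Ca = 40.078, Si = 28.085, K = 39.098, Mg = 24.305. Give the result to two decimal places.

-6.73 percentage points

Si in (Mg0.58Fe0.42)3KAlSi3O10(OH)2: molar mass 456.994 g/mol; 3×28.085 = 84.255 g → 18.44 wt%.
Si in (Mg0.79Fe0.21)CaSi2O6: molar mass 223.170 g/mol; 2×28.085 = 56.170 g → 25.17 wt%.
Difference = 18.44 − 25.17 = -6.73 percentage points.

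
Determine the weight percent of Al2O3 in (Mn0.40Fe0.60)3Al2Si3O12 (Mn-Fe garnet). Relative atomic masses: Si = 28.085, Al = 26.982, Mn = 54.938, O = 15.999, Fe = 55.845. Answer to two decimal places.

20.53 wt%

Formula mass = 496.654 g/mol.
2 Al → 1.0000 mol Al2O3 per formula unit; M(Al2O3) = 101.961, so Al2O3 mass = 101.961 g.
101.961/496.654 × 100 = 20.53 wt%.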